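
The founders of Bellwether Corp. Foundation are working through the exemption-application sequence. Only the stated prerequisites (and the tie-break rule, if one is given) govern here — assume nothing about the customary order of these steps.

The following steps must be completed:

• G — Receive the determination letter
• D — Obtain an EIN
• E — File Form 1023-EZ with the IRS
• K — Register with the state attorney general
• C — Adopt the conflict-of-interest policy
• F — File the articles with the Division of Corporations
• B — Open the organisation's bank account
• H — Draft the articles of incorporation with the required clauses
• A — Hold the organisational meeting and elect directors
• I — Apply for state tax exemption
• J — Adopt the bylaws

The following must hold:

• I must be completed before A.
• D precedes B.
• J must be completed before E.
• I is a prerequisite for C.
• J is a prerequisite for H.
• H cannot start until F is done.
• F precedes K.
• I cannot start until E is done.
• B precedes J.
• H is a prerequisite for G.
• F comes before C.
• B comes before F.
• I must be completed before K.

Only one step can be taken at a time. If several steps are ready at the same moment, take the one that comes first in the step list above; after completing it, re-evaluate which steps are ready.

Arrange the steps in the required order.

D, B, F, J, E, H, G, I, K, C, A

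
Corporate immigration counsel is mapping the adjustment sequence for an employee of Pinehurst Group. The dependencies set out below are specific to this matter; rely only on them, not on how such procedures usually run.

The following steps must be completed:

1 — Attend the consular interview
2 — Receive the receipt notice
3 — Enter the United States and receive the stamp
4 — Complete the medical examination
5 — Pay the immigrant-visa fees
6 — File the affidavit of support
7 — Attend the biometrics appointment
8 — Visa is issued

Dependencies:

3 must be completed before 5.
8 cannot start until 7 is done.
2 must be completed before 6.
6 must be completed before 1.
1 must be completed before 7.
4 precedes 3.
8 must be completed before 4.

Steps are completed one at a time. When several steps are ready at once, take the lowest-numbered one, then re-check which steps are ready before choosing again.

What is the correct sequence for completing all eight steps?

2 has no prerequisites → 2 first.
6 needed 2, now all done → 6.
1 needed 6, now all done → 1.
7 needed 1, now all done → 7.
8 needed 7, now all done → 8.
Next only 4 has its prerequisites met → 4.
That leaves 3 as the only ready step → 3.
5 needed 3, now all done → 5.

2, 6, 1, 7, 8, 4, 3, 5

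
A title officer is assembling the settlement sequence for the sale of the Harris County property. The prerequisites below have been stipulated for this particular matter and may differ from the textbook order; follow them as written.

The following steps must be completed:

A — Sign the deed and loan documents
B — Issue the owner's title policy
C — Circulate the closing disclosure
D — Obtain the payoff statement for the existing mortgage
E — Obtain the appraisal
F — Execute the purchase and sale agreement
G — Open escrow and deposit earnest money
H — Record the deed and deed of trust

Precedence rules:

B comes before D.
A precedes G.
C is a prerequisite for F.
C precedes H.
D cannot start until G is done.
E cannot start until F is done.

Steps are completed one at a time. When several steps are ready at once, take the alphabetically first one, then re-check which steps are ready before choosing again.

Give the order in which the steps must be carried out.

Nothing is required for A, B and C. A has the earlier label → A first.
B, C and G are all available; B has the earlier label → B.
Ready: C and G. C has the earlier label → C.
Ready: F, G and H. F has the earlier label → F.
E now also ready, so the ready set is {E, G, H}; E has the earlier label → E.
Now G and H have their prerequisites met. G has the earlier label, so G next.
D now also ready, so the ready set is {D, H}; D has the earlier label → D.
Next only H has its prerequisites met → H.

A, B, C, F, E, G, D, H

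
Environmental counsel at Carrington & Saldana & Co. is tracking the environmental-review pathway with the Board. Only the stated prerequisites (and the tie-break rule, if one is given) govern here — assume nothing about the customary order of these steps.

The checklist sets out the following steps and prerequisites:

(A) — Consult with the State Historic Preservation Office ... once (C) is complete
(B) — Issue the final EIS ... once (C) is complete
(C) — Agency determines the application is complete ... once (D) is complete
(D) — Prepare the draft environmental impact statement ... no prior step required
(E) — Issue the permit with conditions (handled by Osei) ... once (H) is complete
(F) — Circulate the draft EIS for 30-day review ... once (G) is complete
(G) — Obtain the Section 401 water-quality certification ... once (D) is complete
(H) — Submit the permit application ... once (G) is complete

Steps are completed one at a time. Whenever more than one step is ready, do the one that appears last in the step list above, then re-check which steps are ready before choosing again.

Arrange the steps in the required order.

(D), (G), (H), (F), (E), (C), (B), (A)

(D) has no prerequisites → (D) first.
Now (G) and (C) have their prerequisites met. (G) is listed later, so (G) next.
(H) and (F) now also ready, so the ready set is {(H), (F), (C)}; (H) is listed later → (H).
Now (F), (E) and (C) have their prerequisites met. (F) is listed later, so (F) next.
(E) and (C) are both available; (E) is listed later → (E).
(C) needed (D), now all done → (C).
(B) and (A) are both available; (B) is listed later → (B).
Next only (A) has its prerequisites met → (A).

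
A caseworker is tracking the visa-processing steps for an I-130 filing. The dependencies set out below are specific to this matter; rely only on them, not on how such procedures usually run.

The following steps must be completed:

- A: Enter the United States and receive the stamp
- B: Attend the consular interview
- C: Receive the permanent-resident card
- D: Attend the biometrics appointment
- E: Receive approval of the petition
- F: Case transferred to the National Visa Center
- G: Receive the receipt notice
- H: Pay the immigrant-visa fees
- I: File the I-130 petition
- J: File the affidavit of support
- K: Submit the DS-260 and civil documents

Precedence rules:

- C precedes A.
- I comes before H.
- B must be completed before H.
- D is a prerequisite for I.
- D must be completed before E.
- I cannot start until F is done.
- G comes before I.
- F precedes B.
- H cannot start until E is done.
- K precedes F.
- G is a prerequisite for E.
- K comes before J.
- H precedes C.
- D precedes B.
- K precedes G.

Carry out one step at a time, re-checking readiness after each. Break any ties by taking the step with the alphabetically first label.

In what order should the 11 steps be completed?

D, K, F, B, G, E, I, H, C, A, J

Nothing is required for D and K. D has the earlier label → D first.
That leaves K as the only ready step → K.
Now F, G and J have their prerequisites met. F has the earlier label, so F next.
Ready: B, G and J. B has the earlier label → B.
Ready: G and J. G has the earlier label → G.
Ready: E, I and J. E has the earlier label → E.
Now I and J have their prerequisites met. I has the earlier label, so I next.
H now also ready, so the ready set is {H, J}; H has the earlier label → H.
C now also ready, so the ready set is {C, J}; C has the earlier label → C.
A and J are both available; A has the earlier label → A.
Next only J has its prerequisites met → J.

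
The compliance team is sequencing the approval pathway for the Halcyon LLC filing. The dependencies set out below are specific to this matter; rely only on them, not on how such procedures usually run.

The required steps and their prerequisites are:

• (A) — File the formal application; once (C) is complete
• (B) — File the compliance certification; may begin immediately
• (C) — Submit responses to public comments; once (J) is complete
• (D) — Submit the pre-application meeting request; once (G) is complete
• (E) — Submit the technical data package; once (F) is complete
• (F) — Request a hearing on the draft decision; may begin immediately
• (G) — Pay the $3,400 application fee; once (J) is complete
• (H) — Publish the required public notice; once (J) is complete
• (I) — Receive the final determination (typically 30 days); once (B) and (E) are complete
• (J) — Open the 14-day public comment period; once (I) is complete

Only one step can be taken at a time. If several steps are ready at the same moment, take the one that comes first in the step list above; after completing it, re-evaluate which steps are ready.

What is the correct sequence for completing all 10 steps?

(B) and (F) have no prerequisites; (B) is listed earlier, so (B) is first.
Next only (F) has its prerequisites met → (F).
(E) needed (F), now all done → (E).
Next only (I) has its prerequisites met → (I).
That leaves (J) as the only ready step → (J).
(C), (G) and (H) are all available; (C) is listed earlier → (C).
Now (A), (G) and (H) have their prerequisites met. (A) is listed earlier, so (A) next.
(G) and (H) are both available; (G) is listed earlier → (G).
(D) now also ready, so the ready set is {(D), (H)}; (D) is listed earlier → (D).
Next only (H) has its prerequisites met → (H).

(B), (F), (E), (I), (J), (C), (A), (G), (D), (H)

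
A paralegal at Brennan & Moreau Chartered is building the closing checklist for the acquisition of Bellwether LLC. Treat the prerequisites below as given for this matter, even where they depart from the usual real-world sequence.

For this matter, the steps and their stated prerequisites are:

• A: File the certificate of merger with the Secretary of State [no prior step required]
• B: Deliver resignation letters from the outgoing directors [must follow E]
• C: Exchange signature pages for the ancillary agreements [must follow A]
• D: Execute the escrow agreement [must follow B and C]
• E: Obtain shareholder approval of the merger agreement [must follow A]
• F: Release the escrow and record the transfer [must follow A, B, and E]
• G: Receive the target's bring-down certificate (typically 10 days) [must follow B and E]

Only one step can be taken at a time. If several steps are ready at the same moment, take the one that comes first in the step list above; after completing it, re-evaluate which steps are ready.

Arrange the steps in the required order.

A → C → E → B → D → F → G

Only A has no prerequisites, so it is first.
Ready: C and E. C is listed earlier → C.
That leaves E as the only ready step → E.
That leaves B as the only ready step → B.
Ready: D, F and G. D is listed earlier → D.
Now F and G have their prerequisites met. F is listed earlier, so F next.
G is the only step now ready → G.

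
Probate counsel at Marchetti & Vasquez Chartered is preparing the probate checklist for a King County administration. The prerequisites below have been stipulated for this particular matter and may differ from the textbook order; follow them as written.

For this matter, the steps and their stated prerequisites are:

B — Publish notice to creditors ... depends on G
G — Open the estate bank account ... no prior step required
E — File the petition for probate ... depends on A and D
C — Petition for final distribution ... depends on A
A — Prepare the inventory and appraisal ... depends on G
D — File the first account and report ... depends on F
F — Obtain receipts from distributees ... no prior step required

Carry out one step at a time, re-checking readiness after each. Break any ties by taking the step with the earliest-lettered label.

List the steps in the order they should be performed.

F → D → G → A → B → C → E

Nothing is required for F and G. F has the earlier label → F first.
Ready: D and G. D has the earlier label → D.
Next only G has its prerequisites met → G.
Ready: A and B. A has the earlier label → A.
C and E now also ready, so the ready set is {B, C, E}; B has the earlier label → B.
Ready: C and E. C has the earlier label → C.
E is the only step now ready → E.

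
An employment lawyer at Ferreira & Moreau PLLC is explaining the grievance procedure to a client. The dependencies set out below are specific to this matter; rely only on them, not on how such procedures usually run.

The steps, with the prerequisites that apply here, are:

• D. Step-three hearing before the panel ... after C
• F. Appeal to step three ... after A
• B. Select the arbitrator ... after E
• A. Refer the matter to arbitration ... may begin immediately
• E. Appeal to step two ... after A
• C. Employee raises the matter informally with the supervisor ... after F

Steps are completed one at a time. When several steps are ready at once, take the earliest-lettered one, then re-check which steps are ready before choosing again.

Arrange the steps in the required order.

A, E, B, F, C, D

A has no prerequisites → A first.
E and F are both available; E has the earlier label → E.
B and F are both available; B has the earlier label → B.
That leaves F as the only ready step → F.
Next only C has its prerequisites met → C.
D needed C, now all done → D.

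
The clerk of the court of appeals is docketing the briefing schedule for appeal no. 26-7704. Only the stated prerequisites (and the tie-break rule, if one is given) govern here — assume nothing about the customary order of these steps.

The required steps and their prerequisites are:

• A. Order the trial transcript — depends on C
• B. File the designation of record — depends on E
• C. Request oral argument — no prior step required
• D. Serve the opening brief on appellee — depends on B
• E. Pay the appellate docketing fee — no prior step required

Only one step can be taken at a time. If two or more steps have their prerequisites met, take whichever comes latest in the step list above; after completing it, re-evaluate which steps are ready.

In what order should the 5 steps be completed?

E, C, B, D, A

E and C have no prerequisites; E is listed later, so E is first.
B now also ready, so the ready set is {C, B}; C is listed later → C.
Ready: B and A. B is listed later → B.
Now D and A have their prerequisites met. D is listed later, so D next.
Next only A has its prerequisites met → A.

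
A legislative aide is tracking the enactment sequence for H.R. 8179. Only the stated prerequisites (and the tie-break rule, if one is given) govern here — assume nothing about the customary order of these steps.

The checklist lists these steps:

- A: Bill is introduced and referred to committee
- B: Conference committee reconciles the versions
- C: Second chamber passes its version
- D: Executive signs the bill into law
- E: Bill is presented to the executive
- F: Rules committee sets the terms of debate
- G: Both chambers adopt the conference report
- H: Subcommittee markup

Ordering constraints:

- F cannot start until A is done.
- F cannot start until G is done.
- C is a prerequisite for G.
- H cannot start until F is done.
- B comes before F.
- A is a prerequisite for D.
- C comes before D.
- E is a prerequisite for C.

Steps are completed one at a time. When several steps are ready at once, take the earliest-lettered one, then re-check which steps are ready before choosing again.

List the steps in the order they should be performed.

A → B → E → C → D → G → F → H

Nothing is required for A, B and E. A has the earlier label → A first.
Ready: B and E. B has the earlier label → B.
That leaves E as the only ready step → E.
That leaves C as the only ready step → C.
Now D and G have their prerequisites met. D has the earlier label, so D next.
That leaves G as the only ready step → G.
That leaves F as the only ready step → F.
H needed F, now all done → H.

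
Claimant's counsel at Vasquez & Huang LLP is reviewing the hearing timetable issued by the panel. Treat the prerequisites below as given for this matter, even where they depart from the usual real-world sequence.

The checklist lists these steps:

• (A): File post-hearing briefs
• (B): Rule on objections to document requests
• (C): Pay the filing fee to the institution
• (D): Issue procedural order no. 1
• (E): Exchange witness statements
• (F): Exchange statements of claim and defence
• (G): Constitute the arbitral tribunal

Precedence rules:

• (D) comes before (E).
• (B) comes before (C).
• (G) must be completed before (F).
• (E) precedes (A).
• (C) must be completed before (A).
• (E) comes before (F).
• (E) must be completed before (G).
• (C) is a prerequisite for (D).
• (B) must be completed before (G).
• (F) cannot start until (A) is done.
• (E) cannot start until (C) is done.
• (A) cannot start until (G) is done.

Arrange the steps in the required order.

(B), (C), (D), (E), (G), (A), (F)

Only (B) has no prerequisites, so it is first.
(C) needed (B), now all done → (C).
(D) needed (C), now all done → (D).
That leaves (E) as the only ready step → (E).
Next only (G) has its prerequisites met → (G).
(A) needed (C), (E) and (G), now all done → (A).
(F) needed (A), (E) and (G), now all done → (F).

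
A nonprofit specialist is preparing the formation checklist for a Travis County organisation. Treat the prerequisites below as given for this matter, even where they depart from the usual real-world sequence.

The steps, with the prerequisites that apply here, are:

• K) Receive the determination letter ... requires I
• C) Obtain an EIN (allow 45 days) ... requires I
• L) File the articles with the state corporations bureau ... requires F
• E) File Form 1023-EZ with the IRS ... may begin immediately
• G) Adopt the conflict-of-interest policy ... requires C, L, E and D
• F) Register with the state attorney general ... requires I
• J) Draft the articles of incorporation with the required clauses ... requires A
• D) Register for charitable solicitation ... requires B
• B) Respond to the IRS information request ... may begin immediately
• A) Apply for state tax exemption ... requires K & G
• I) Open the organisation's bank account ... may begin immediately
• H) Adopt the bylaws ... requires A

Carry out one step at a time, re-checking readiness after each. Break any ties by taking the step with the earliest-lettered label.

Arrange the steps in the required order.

B, D, E, I, C, F, K, L, G, A, H, J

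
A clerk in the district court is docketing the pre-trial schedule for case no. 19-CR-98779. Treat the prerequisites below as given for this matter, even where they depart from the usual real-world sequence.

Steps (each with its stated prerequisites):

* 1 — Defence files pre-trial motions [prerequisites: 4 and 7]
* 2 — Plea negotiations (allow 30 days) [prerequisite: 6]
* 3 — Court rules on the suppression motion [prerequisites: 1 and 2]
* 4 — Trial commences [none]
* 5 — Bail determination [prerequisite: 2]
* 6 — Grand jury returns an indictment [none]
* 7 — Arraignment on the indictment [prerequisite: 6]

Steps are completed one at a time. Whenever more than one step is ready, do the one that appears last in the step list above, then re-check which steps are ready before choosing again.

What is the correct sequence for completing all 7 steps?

6 and 4 have no prerequisites; 6 is listed later, so 6 is first.
7, 4 and 2 are all available; 7 is listed later → 7.
Now 4 and 2 have their prerequisites met. 4 is listed later, so 4 next.
1 now also ready, so the ready set is {2, 1}; 2 is listed later → 2.
Ready: 5 and 1. 5 is listed later → 5.
1 needed 7 and 4, now all done → 1.
3 is the only step now ready → 3.

6 7 4 2 5 1 3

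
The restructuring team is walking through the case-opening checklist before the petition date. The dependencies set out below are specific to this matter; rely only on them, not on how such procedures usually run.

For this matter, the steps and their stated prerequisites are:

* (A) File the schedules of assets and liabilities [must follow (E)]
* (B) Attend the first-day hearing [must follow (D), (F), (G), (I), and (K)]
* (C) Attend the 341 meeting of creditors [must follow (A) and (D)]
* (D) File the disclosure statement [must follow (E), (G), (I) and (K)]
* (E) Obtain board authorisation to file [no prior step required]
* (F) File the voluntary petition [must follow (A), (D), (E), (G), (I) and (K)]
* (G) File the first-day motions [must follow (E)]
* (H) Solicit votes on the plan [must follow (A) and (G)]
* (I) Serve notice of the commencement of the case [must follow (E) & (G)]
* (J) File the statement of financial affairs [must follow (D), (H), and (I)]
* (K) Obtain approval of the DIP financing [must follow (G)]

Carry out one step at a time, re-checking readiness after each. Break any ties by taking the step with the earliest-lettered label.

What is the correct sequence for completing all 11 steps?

(E) → (A) → (G) → (H) → (I) → (K) → (D) → (C) → (F) → (B) → (J)

(E) is the only step with nothing outstanding, so it goes first.
Ready: (A) and (G). (A) has the earlier label → (A).
Next only (G) has its prerequisites met → (G).
(H), (I) and (K) are all available; (H) has the earlier label → (H).
Now (I) and (K) have their prerequisites met. (I) has the earlier label, so (I) next.
(K) is the only step now ready → (K).
(D) needed (E), (G), (I) and (K), now all done → (D).
(C), (F) and (J) are all available; (C) has the earlier label → (C).
Now (F) and (J) have their prerequisites met. (F) has the earlier label, so (F) next.
Ready: (B) and (J). (B) has the earlier label → (B).
(J) needed (D), (H) and (I), now all done → (J).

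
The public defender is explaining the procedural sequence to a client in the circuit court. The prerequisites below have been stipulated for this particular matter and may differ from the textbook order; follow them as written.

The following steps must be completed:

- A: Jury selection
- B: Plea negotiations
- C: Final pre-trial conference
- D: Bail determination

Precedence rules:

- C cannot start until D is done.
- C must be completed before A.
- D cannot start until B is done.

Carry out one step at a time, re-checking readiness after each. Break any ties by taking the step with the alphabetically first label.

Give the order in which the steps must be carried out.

B, D, C, A

B is the only step with nothing outstanding, so it goes first.
D is the only step now ready → D.
C is the only step now ready → C.
A needed C, now all done → A.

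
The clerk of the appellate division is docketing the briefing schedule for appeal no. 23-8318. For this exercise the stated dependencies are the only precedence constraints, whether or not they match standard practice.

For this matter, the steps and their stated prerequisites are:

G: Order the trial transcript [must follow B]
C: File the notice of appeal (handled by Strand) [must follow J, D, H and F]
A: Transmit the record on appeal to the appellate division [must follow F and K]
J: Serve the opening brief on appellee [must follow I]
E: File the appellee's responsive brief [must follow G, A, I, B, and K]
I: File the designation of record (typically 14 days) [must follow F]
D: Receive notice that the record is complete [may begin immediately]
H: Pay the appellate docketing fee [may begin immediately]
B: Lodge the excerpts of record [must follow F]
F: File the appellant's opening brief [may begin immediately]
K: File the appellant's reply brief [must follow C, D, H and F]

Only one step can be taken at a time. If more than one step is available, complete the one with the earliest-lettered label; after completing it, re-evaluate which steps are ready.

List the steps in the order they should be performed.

D, F and H have no prerequisites; D has the earlier label, so D is first.
F and H are both available; F has the earlier label → F.
B and I now also ready, so the ready set is {B, H, I}; B has the earlier label → B.
G now also ready, so the ready set is {G, H, I}; G has the earlier label → G.
Ready: H and I. H has the earlier label → H.
I needed F, now all done → I.
J is the only step now ready → J.
That leaves C as the only ready step → C.
K needed C, D, F and H, now all done → K.
A needed F and K, now all done → A.
E needed A, B, G, I and K, now all done → E.

D, F, B, G, H, I, J, C, K, A, E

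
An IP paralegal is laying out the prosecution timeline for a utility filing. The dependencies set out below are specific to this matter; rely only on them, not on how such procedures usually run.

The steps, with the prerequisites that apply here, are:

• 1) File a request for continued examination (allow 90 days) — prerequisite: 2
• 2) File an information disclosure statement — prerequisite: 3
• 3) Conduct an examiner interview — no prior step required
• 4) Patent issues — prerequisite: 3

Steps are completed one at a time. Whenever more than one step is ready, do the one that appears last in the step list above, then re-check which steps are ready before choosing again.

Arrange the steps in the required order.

Only 3 has no prerequisites, so it is first.
Ready: 4 and 2. 4 is listed later → 4.
That leaves 2 as the only ready step → 2.
Next only 1 has its prerequisites met → 1.

3 4 2 1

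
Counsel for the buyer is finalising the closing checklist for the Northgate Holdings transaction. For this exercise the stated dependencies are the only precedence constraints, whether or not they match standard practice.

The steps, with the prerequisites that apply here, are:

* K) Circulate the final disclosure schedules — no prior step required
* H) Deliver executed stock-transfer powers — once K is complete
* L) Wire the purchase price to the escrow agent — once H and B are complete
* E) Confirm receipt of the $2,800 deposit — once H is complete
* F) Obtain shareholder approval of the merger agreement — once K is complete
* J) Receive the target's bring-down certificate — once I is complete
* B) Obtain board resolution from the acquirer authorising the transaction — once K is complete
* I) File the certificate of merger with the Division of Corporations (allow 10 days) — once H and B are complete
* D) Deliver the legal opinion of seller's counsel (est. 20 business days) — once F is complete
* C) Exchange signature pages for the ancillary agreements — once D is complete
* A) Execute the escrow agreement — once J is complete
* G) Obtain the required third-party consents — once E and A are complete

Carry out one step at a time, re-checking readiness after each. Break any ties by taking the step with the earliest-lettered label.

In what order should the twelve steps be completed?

K B F D C H E I J A G L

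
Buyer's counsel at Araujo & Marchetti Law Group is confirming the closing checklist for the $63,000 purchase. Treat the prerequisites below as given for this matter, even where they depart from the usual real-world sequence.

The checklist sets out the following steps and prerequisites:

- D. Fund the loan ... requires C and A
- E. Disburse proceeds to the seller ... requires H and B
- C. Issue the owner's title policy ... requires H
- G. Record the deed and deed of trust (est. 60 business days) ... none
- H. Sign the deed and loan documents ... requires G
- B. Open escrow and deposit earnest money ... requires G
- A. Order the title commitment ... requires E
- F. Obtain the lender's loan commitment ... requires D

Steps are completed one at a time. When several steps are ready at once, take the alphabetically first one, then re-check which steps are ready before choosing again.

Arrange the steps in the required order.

Only G has no prerequisites, so it is first.
Ready: B and H. B has the earlier label → B.
That leaves H as the only ready step → H.
C and E are both available; C has the earlier label → C.
E is the only step now ready → E.
A is the only step now ready → A.
D needed A and C, now all done → D.
F needed D, now all done → F.

G, B, H, C, E, A, D, F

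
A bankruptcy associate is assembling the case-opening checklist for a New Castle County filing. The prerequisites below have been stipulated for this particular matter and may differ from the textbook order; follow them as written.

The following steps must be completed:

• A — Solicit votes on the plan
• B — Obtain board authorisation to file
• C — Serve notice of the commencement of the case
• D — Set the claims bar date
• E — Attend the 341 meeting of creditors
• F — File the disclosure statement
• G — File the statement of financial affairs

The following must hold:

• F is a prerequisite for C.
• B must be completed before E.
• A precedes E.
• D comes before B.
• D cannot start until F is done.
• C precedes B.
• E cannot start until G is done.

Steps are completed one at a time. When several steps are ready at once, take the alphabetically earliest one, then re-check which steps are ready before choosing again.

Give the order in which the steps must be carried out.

A → F → C → D → B → G → E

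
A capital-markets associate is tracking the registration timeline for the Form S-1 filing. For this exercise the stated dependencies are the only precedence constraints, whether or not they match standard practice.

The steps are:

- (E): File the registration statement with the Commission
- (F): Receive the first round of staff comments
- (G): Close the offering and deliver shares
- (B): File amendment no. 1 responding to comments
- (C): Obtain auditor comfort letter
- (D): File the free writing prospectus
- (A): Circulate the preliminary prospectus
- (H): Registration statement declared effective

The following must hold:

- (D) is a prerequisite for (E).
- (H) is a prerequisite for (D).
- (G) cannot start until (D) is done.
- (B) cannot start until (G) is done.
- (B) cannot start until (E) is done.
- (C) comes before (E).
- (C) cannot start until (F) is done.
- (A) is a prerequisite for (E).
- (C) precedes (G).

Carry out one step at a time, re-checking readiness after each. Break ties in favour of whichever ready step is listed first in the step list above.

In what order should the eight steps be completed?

Nothing is required for (F), (A) and (H). (F) is listed earlier → (F) first.
(C), (A) and (H) are all available; (C) is listed earlier → (C).
Now (A) and (H) have their prerequisites met. (A) is listed earlier, so (A) next.
(H) is the only step now ready → (H).
(D) needed (H), now all done → (D).
Ready: (E) and (G). (E) is listed earlier → (E).
Next only (G) has its prerequisites met → (G).
(B) needed (E) and (G), now all done → (B).

(F), (C), (A), (H), (D), (E), (G), (B)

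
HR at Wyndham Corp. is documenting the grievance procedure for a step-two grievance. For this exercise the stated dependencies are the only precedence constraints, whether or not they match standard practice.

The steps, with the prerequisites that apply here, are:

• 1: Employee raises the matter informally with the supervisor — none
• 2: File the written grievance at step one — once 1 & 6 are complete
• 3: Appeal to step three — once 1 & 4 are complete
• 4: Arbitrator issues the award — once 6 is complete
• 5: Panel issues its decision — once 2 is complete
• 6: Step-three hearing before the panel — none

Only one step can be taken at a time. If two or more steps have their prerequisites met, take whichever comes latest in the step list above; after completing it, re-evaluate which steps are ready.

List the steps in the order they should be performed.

6, 4, 1, 3, 2, 5

Nothing is required for 6 and 1. 6 is listed later → 6 first.
4 now also ready, so the ready set is {4, 1}; 4 is listed later → 4.
Next only 1 has its prerequisites met → 1.
3 and 2 are both available; 3 is listed later → 3.
That leaves 2 as the only ready step → 2.
5 needed 2, now all done → 5.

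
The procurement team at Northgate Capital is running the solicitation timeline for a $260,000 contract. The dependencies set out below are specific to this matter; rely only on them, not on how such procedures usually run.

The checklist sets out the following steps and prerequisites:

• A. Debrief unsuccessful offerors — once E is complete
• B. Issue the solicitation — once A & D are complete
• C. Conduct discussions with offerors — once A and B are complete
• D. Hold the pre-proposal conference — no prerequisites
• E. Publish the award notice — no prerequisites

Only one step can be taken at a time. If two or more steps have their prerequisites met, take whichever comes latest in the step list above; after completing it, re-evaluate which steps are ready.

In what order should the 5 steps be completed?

E, D, A, B, C

E and D have no prerequisites; E is listed later, so E is first.
A now also ready, so the ready set is {D, A}; D is listed later → D.
A is the only step now ready → A.
That leaves B as the only ready step → B.
C is the only step now ready → C.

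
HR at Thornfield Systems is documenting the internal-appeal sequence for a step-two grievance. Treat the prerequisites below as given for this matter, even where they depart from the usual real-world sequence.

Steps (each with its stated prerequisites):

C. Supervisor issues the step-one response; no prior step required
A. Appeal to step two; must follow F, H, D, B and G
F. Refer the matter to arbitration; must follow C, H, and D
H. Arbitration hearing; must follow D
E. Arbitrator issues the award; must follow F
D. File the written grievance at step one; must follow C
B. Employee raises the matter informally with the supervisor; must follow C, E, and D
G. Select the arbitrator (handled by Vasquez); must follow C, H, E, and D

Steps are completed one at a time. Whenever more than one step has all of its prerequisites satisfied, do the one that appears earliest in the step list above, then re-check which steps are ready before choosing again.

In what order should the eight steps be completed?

C → D → H → F → E → B → G → A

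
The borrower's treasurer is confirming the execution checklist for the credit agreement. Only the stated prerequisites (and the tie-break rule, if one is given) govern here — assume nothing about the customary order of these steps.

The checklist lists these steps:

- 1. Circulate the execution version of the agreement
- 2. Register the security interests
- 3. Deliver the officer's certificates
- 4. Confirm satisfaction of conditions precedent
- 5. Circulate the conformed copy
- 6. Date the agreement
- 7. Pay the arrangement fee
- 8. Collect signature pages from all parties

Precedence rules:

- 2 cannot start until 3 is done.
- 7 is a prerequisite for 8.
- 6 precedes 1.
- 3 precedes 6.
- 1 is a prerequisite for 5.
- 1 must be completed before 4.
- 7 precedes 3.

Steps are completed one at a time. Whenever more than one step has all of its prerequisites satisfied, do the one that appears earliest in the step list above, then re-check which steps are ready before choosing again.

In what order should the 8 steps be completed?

7 → 3 → 2 → 6 → 1 → 4 → 5 → 8

7 is the only step with nothing outstanding, so it goes first.
3 and 8 are both available; 3 is listed earlier → 3.
2 and 6 now also ready, so the ready set is {2, 6, 8}; 2 is listed earlier → 2.
6 and 8 are both available; 6 is listed earlier → 6.
1 now also ready, so the ready set is {1, 8}; 1 is listed earlier → 1.
4 and 5 now also ready, so the ready set is {4, 5, 8}; 4 is listed earlier → 4.
5 and 8 are both available; 5 is listed earlier → 5.
That leaves 8 as the only ready step → 8.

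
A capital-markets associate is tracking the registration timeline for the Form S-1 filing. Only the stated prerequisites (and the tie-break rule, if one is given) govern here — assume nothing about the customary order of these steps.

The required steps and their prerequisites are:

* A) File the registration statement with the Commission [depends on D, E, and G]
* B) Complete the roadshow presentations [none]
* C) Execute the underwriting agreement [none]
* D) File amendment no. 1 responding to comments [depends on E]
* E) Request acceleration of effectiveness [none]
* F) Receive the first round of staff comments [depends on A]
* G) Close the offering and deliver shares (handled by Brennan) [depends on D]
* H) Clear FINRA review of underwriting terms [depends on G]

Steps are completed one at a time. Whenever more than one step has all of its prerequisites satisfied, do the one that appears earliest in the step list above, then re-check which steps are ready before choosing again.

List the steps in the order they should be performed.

Nothing is required for B, C and E. B is listed earlier → B first.
Ready: C and E. C is listed earlier → C.
That leaves E as the only ready step → E.
D needed E, now all done → D.
G needed D, now all done → G.
Now A and H have their prerequisites met. A is listed earlier, so A next.
F now also ready, so the ready set is {F, H}; F is listed earlier → F.
H needed G, now all done → H.

B, C, E, D, G, A, F, H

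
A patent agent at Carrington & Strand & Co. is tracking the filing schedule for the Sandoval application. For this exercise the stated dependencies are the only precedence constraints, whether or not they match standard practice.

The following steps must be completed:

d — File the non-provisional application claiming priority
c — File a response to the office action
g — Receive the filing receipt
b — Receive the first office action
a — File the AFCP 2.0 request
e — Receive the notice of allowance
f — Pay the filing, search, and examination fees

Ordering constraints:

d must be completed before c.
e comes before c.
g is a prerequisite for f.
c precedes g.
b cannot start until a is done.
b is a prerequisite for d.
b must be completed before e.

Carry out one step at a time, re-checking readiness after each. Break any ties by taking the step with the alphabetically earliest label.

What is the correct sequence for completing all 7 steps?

a is the only step with nothing outstanding, so it goes first.
That leaves b as the only ready step → b.
Ready: d and e. d has the earlier label → d.
That leaves e as the only ready step → e.
c needed d and e, now all done → c.
Next only g has its prerequisites met → g.
Next only f has its prerequisites met → f.

a, b, d, e, c, g, f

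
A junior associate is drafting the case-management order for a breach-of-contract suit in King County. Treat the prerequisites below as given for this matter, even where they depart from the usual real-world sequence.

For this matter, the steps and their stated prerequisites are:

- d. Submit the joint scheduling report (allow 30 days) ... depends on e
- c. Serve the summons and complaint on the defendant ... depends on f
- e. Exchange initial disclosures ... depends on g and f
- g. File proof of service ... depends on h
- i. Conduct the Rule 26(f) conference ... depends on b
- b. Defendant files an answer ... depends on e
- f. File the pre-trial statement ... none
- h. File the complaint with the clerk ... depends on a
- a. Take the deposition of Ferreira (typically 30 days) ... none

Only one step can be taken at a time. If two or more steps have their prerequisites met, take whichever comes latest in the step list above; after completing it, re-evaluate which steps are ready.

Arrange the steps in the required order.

a h f g e b i c d

a and f have no prerequisites; a is listed later, so a is first.
Now h and f have their prerequisites met. h is listed later, so h next.
f and g are both available; f is listed later → f.
g and c are both available; g is listed later → g.
e and c are both available; e is listed later → e.
Now b, c and d have their prerequisites met. b is listed later, so b next.
Ready: i, c and d. i is listed later → i.
Now c and d have their prerequisites met. c is listed later, so c next.
d needed e, now all done → d.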